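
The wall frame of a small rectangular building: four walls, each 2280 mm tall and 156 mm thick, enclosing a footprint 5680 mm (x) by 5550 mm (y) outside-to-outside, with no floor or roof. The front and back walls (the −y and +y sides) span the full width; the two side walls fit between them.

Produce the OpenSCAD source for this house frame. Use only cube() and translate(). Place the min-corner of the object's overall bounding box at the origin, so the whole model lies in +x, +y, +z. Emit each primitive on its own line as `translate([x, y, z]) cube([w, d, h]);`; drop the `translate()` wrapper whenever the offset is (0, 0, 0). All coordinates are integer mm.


cube([5680, 156, 2280]);
translate([0, 5394, 0]) cube([5680, 156, 2280]);
translate([0, 156, 0]) cube([156, 5238, 2280]);
translate([5524, 156, 0]) cube([156, 5238, 2280]);


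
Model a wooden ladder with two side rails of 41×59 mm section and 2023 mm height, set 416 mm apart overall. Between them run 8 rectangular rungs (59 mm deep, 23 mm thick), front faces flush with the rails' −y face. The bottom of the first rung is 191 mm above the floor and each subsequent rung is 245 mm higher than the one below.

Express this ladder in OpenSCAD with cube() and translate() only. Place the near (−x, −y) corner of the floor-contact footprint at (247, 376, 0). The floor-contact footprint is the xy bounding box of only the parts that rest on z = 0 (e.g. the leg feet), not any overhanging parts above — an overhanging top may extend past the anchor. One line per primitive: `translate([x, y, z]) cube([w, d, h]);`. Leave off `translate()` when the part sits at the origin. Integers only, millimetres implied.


// rung span = 416 - 2*41 = 334
// rung[k] z = 191 + k*245
translate([247, 376, 0]) cube([41, 59, 2023]);
translate([622, 376, 0]) cube([41, 59, 2023]);
translate([288, 376, 191]) cube([334, 59, 23]);
translate([288, 376, 436]) cube([334, 59, 23]);
translate([288, 376, 681]) cube([334, 59, 23]);
translate([288, 376, 926]) cube([334, 59, 23]);
translate([288, 376, 1171]) cube([334, 59, 23]);
translate([288, 376, 1416]) cube([334, 59, 23]);
translate([288, 376, 1661]) cube([334, 59, 23]);
translate([288, 376, 1906]) cube([334, 59, 23]);


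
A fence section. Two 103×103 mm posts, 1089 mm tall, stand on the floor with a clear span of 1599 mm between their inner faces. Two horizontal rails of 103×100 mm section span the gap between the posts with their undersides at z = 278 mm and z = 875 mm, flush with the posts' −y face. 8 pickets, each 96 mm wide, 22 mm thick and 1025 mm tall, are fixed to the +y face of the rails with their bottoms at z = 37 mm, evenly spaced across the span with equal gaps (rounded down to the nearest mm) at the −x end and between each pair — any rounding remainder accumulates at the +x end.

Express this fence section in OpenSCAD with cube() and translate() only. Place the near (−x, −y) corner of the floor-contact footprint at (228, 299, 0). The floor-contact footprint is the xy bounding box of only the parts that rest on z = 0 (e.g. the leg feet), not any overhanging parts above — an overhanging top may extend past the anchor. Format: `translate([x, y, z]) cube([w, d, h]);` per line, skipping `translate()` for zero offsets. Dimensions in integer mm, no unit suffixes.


translate([228, 299, 0]) cube([103, 103, 1089]);
translate([1930, 299, 0]) cube([103, 103, 1089]);
translate([331, 299, 278]) cube([1599, 103, 100]);
translate([331, 299, 875]) cube([1599, 103, 100]);
translate([423, 402, 37]) cube([96, 22, 1025]);
translate([611, 402, 37]) cube([96, 22, 1025]);
translate([799, 402, 37]) cube([96, 22, 1025]);
translate([987, 402, 37]) cube([96, 22, 1025]);
translate([1175, 402, 37]) cube([96, 22, 1025]);
translate([1363, 402, 37]) cube([96, 22, 1025]);
translate([1551, 402, 37]) cube([96, 22, 1025]);
translate([1739, 402, 37]) cube([96, 22, 1025]);


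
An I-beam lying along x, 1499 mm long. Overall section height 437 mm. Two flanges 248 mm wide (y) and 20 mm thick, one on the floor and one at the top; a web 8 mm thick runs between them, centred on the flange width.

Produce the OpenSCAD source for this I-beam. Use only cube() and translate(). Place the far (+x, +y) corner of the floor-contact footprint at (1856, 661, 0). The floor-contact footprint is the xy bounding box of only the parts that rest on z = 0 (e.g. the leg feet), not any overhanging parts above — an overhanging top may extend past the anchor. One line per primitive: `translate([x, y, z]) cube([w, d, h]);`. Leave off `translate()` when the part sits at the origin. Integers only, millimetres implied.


translate([357, 413, 0]) cube([1499, 248, 20]);
translate([357, 533, 20]) cube([1499, 8, 397]);
translate([357, 413, 417]) cube([1499, 248, 20]);


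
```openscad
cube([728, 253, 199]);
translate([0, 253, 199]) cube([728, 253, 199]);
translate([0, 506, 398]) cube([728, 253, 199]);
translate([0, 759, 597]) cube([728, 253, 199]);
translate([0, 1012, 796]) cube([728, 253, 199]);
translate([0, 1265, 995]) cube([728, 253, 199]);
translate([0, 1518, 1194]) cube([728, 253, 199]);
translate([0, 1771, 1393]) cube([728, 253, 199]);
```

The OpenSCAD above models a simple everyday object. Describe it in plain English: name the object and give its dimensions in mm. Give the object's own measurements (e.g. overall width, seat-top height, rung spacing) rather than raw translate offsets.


A straight staircase of 8 solid steps. Each step is 728 mm wide (x), 253 mm deep (y, the going) and 199 mm tall (the rise). The first step rests on the floor; each subsequent step sits one going further in +y and one rise higher in +z, directly behind and above the previous step with no overlap.


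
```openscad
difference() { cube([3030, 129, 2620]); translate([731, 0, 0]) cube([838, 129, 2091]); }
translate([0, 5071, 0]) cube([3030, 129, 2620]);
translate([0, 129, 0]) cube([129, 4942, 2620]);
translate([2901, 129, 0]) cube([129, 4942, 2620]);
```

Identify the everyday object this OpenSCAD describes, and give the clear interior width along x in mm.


A single room. The interior width is 2772 mm.

Four walls enclosing a rectangle with a door in the front wall — a room. Outside width 3030 minus two 129 mm walls gives 2772 mm.


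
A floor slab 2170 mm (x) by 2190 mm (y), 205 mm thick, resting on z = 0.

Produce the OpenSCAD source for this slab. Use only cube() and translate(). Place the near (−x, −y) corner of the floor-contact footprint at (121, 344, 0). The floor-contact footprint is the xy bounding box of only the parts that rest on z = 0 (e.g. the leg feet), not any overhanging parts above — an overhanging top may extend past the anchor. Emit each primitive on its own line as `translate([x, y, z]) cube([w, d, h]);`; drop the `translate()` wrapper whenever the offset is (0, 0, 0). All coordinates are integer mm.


translate([121, 344, 0]) cube([2170, 2190, 205]);


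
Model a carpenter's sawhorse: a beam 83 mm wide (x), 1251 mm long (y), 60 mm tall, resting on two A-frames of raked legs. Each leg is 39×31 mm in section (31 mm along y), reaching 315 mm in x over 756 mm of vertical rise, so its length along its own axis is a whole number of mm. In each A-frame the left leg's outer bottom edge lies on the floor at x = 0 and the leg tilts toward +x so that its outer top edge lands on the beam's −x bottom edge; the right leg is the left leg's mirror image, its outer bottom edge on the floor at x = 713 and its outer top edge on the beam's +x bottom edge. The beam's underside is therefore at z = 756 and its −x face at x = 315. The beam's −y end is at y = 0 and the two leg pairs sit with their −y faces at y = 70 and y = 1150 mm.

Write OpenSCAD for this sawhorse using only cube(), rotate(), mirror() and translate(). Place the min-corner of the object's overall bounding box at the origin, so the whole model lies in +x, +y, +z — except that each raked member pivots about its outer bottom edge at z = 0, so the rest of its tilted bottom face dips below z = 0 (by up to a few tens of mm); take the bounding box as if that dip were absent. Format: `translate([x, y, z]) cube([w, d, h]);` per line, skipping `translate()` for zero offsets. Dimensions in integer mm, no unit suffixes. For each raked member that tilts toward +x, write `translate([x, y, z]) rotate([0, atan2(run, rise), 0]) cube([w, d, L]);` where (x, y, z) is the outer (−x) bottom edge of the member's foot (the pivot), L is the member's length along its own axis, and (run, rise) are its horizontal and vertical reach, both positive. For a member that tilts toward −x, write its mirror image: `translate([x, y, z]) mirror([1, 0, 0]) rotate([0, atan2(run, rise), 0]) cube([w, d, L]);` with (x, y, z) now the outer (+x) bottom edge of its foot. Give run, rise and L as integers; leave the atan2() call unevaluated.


translate([315, 0, 756]) cube([83, 1251, 60]);
translate([0, 70, 0]) rotate([0, atan2(315, 756), 0]) cube([39, 31, 819]);
translate([713, 70, 0]) mirror([1, 0, 0]) rotate([0, atan2(315, 756), 0]) cube([39, 31, 819]);
translate([0, 1150, 0]) rotate([0, atan2(315, 756), 0]) cube([39, 31, 819]);
translate([713, 1150, 0]) mirror([1, 0, 0]) rotate([0, atan2(315, 756), 0]) cube([39, 31, 819]);


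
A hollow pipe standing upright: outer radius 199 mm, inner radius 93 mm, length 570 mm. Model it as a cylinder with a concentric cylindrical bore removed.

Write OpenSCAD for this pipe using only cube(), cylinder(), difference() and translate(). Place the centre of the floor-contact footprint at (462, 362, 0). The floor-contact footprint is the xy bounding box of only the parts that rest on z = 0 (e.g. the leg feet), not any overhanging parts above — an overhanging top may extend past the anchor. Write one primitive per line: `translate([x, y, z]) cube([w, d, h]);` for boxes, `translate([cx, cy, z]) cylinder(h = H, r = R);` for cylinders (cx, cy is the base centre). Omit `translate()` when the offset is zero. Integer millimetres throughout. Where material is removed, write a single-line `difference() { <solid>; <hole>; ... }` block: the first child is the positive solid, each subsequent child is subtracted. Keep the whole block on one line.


difference() { translate([462, 362, 0]) cylinder(h = 570, r = 199); translate([462, 362, 0]) cylinder(h = 570, r = 93); }


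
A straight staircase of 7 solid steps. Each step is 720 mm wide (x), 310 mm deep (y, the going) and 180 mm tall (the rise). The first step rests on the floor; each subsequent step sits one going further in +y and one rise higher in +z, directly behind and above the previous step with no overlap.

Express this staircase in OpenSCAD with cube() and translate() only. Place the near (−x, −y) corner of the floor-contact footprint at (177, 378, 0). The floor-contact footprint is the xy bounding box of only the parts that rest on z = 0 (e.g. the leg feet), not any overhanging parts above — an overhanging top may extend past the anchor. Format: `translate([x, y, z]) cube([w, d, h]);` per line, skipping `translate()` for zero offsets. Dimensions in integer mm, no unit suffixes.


translate([177, 378, 0]) cube([720, 310, 180]);
translate([177, 688, 180]) cube([720, 310, 180]);
translate([177, 998, 360]) cube([720, 310, 180]);
translate([177, 1308, 540]) cube([720, 310, 180]);
translate([177, 1618, 720]) cube([720, 310, 180]);
translate([177, 1928, 900]) cube([720, 310, 180]);
translate([177, 2238, 1080]) cube([720, 310, 180]);


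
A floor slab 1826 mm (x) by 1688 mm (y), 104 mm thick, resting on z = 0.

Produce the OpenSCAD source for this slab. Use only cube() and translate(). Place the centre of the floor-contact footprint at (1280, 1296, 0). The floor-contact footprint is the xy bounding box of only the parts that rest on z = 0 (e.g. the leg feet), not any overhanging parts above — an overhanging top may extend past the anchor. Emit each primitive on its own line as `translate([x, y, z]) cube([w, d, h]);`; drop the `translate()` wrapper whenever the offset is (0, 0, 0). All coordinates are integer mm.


translate([367, 452, 0]) cube([1826, 1688, 104]);


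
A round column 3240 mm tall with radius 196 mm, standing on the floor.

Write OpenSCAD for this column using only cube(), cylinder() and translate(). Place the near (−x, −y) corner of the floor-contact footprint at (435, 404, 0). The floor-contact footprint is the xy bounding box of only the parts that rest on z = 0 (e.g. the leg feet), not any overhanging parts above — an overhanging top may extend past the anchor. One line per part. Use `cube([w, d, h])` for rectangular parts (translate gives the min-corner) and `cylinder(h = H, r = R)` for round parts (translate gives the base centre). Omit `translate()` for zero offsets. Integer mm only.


translate([631, 600, 0]) cylinder(h = 3240, r = 196);


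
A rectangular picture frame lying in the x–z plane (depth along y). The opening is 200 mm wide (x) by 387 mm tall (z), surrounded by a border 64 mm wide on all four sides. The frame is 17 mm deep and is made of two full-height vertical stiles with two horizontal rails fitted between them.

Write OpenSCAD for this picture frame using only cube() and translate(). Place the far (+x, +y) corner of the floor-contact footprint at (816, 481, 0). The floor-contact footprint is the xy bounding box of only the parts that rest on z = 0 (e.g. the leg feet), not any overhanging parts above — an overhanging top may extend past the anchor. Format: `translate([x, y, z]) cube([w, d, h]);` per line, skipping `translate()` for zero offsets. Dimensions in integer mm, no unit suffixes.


translate([488, 464, 0]) cube([64, 17, 515]);
translate([752, 464, 0]) cube([64, 17, 515]);
translate([552, 464, 0]) cube([200, 17, 64]);
translate([552, 464, 451]) cube([200, 17, 64]);


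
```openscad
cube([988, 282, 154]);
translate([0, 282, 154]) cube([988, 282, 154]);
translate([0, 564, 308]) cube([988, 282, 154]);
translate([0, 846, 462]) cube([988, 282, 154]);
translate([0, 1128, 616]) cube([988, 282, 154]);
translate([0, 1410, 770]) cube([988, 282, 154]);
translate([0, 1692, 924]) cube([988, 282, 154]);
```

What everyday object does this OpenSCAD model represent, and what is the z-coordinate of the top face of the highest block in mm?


A staircase. The total rise is 1078 mm.

7 identical blocks, each offset up and back from the previous — a staircase. Each step is 154 mm tall and there are 7 of them, so the total rise is 7 × 154 = 1078 mm.


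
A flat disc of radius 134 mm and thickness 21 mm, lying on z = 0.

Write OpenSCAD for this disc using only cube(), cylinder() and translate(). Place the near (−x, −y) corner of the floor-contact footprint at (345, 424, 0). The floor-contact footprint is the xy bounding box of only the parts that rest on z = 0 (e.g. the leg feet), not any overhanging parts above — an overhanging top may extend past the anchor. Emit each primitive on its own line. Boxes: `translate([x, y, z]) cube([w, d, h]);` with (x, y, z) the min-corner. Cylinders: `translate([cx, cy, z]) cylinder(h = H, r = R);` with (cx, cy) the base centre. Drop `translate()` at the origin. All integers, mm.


translate([479, 558, 0]) cylinder(h = 21, r = 134);


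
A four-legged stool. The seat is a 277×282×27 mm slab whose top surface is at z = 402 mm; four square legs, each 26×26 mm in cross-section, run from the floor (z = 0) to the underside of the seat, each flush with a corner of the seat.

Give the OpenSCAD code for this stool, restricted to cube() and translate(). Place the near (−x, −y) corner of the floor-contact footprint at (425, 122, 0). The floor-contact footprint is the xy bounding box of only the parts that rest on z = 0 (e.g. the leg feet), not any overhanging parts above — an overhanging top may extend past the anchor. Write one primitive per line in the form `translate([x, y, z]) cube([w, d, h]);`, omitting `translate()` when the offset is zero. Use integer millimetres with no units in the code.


translate([425, 122, 375]) cube([277, 282, 27]);
translate([425, 122, 0]) cube([26, 26, 375]);
translate([676, 122, 0]) cube([26, 26, 375]);
translate([425, 378, 0]) cube([26, 26, 375]);
translate([676, 378, 0]) cube([26, 26, 375]);


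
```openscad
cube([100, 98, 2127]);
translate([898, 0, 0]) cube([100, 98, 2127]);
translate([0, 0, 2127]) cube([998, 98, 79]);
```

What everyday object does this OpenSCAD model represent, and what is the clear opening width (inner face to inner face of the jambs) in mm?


A door frame. The clear opening width is 798 mm.

Two 2127 mm tall posts with a header on top — a door frame. The left jamb is 100 mm wide at x = 0; the right jamb starts at x = 898. The clear opening is 898 − 100 = 798 mm.


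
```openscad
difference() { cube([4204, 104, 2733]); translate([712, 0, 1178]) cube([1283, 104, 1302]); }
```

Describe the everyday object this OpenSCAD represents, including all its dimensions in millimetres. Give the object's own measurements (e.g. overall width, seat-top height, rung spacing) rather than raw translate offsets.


A wall 4204 mm long (x), 104 mm thick (y), 2733 mm tall, with a rectangular window opening cut through it. The opening is 1283 mm wide and 1302 mm tall; its sill is at z = 1178 mm and its near (−x) edge is 712 mm from the wall's −x end. The opening passes through the full wall thickness.


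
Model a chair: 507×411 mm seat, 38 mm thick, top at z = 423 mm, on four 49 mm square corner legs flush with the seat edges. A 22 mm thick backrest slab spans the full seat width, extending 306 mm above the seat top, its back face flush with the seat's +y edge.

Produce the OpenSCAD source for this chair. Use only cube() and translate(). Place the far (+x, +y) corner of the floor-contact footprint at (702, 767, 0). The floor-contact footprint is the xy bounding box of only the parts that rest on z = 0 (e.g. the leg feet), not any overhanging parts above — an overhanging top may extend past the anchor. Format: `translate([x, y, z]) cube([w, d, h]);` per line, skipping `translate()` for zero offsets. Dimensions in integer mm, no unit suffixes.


// leg_h = 423 - 38 = 385
translate([195, 356, 385]) cube([507, 411, 38]);
translate([195, 356, 0]) cube([49, 49, 385]);
translate([653, 356, 0]) cube([49, 49, 385]);
translate([195, 718, 0]) cube([49, 49, 385]);
translate([653, 718, 0]) cube([49, 49, 385]);
translate([195, 745, 423]) cube([507, 22, 306]);


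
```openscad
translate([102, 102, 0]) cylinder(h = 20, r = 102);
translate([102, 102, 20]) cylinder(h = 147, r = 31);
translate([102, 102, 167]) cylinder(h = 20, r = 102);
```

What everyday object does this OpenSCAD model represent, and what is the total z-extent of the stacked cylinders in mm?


A spool. The overall height is 187 mm.

Three coaxial cylinders, large–small–large — a spool. Two 20 mm flanges and a 147 mm core give 20 + 147 + 20 = 187 mm.


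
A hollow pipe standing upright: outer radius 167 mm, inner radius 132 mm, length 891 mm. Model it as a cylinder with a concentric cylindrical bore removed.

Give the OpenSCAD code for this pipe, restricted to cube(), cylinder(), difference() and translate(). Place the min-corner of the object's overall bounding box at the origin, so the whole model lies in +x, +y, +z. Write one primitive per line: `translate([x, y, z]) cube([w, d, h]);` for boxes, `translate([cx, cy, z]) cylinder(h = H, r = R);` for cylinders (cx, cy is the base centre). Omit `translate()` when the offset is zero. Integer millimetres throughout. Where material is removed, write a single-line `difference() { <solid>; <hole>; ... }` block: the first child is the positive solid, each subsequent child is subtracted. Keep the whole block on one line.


difference() { translate([167, 167, 0]) cylinder(h = 891, r = 167); translate([167, 167, 0]) cylinder(h = 891, r = 132); }


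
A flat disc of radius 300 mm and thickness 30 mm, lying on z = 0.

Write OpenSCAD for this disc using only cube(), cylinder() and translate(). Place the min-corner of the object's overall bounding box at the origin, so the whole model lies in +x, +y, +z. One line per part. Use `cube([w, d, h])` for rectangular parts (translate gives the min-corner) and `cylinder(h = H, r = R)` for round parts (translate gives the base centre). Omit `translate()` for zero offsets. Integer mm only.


translate([300, 300, 0]) cylinder(h = 30, r = 300);


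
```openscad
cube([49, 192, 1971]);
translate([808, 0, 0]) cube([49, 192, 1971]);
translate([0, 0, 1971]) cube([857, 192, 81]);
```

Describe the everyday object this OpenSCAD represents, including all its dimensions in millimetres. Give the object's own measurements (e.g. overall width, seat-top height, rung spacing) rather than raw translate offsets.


A door frame. The clear opening is 759 mm wide and 1971 mm high. Two 49 mm wide jambs, 192 mm deep, stand either side of the opening from the floor to the top of the opening. A 81 mm thick head sits across the top of both jambs, spanning the full outside width of the frame.


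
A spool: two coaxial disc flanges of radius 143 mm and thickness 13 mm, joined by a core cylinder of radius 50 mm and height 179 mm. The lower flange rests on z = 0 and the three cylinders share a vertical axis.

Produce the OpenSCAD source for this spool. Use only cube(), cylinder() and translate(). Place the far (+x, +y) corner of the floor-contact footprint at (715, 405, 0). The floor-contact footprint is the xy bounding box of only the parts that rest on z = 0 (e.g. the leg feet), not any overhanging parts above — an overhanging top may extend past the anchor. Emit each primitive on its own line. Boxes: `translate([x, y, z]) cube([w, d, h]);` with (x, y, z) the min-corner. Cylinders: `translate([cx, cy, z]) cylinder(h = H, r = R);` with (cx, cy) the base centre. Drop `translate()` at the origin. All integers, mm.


translate([572, 262, 0]) cylinder(h = 13, r = 143);
translate([572, 262, 13]) cylinder(h = 179, r = 50);
translate([572, 262, 192]) cylinder(h = 13, r = 143);


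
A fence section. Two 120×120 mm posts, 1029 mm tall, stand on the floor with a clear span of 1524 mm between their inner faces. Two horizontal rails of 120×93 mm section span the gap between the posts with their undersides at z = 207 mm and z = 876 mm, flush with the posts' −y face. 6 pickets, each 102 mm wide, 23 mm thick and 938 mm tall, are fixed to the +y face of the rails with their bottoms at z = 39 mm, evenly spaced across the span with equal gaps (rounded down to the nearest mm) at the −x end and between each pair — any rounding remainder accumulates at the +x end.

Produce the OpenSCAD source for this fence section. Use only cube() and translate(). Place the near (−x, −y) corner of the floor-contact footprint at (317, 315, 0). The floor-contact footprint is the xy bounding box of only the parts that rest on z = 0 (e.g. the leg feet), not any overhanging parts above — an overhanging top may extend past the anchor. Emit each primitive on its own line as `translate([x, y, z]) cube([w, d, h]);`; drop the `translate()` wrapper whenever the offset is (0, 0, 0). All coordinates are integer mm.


translate([317, 315, 0]) cube([120, 120, 1029]);
translate([1961, 315, 0]) cube([120, 120, 1029]);
translate([437, 315, 207]) cube([1524, 120, 93]);
translate([437, 315, 876]) cube([1524, 120, 93]);
translate([567, 435, 39]) cube([102, 23, 938]);
translate([799, 435, 39]) cube([102, 23, 938]);
translate([1031, 435, 39]) cube([102, 23, 938]);
translate([1263, 435, 39]) cube([102, 23, 938]);
translate([1495, 435, 39]) cube([102, 23, 938]);
translate([1727, 435, 39]) cube([102, 23, 938]);


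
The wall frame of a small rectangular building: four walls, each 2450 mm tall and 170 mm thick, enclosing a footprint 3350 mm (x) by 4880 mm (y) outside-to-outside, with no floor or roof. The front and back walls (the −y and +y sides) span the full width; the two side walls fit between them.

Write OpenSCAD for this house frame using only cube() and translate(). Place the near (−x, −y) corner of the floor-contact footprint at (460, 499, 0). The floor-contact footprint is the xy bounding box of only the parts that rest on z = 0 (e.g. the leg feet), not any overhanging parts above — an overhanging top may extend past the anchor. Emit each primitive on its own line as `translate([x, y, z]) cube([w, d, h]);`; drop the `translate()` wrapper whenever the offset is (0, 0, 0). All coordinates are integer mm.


translate([460, 499, 0]) cube([3350, 170, 2450]);
translate([460, 5209, 0]) cube([3350, 170, 2450]);
translate([460, 669, 0]) cube([170, 4540, 2450]);
translate([3640, 669, 0]) cube([170, 4540, 2450]);


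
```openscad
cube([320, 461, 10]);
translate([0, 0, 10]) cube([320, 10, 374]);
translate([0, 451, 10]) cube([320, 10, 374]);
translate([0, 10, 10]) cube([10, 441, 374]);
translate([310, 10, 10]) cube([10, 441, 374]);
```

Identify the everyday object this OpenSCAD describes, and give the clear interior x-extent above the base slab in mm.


An open box. The internal width is 300 mm.

A 320×461 base slab with four walls standing on it — an open box. The base is 320 mm wide and the walls are 10 mm thick, so the internal width is 320 − 2 × 10 = 300 mm.


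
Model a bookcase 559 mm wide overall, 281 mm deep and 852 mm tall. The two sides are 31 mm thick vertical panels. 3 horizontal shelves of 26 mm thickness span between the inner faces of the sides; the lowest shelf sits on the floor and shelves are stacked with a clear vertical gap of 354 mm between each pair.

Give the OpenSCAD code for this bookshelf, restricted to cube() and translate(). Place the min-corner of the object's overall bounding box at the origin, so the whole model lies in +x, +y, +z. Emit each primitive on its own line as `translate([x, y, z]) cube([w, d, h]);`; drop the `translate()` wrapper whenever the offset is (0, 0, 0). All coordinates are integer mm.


cube([31, 281, 852]);
translate([528, 0, 0]) cube([31, 281, 852]);
translate([31, 0, 0]) cube([497, 281, 26]);
translate([31, 0, 380]) cube([497, 281, 26]);
translate([31, 0, 760]) cube([497, 281, 26]);


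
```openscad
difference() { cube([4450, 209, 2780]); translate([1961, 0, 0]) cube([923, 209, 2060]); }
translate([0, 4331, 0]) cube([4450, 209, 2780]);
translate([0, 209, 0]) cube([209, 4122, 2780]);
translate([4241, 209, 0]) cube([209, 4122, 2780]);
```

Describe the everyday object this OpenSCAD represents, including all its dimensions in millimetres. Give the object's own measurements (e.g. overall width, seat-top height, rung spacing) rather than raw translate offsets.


A single room: four walls, each 2780 mm tall and 209 mm thick, enclosing an outside footprint 4450×4540 mm (x × y), no floor or roof. The front and back walls (−y and +y sides) run the full x-width; the side walls fit between their inner faces. A door opening 923 mm wide and 2060 mm tall is cut through the front wall from the floor up, its −x edge 1961 mm from the wall's −x end.


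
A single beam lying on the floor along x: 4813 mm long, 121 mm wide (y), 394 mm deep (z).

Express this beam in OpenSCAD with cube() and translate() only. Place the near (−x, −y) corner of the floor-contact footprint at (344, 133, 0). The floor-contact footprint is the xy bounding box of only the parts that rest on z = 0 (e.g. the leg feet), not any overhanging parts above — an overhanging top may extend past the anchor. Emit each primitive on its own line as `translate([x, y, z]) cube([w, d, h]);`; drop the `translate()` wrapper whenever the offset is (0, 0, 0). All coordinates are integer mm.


translate([344, 133, 0]) cube([4813, 121, 394]);


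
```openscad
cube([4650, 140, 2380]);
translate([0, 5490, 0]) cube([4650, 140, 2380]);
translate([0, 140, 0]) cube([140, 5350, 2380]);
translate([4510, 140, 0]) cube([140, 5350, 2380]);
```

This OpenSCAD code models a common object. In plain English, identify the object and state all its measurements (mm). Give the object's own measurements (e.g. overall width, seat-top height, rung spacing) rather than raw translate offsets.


The wall frame of a small rectangular building: four walls, each 2380 mm tall and 140 mm thick, enclosing a footprint 4650 mm (x) by 5630 mm (y) outside-to-outside, with no floor or roof. The front and back walls (the −y and +y sides) span the full width; the two side walls fit between them.


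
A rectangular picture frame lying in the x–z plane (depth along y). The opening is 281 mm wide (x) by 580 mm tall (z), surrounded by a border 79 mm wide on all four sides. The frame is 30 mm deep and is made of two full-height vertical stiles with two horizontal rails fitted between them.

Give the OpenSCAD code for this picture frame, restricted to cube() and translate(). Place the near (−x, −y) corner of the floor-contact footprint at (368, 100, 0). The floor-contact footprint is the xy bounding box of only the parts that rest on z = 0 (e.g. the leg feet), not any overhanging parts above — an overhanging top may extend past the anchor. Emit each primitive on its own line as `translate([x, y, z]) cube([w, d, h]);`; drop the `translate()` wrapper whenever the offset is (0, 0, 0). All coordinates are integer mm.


translate([368, 100, 0]) cube([79, 30, 738]);
translate([728, 100, 0]) cube([79, 30, 738]);
translate([447, 100, 0]) cube([281, 30, 79]);
translate([447, 100, 659]) cube([281, 30, 79]);


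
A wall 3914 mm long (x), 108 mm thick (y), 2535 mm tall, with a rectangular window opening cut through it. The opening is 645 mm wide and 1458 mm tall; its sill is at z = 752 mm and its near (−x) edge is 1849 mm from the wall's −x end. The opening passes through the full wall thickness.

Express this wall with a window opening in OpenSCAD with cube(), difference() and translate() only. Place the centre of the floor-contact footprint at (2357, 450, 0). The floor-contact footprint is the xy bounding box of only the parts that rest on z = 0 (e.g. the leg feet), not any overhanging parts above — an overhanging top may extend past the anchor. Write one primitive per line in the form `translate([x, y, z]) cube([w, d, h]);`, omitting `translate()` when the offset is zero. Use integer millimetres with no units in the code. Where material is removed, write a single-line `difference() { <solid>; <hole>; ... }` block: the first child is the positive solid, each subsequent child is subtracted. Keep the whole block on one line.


difference() { translate([400, 396, 0]) cube([3914, 108, 2535]); translate([2249, 396, 752]) cube([645, 108, 1458]); }


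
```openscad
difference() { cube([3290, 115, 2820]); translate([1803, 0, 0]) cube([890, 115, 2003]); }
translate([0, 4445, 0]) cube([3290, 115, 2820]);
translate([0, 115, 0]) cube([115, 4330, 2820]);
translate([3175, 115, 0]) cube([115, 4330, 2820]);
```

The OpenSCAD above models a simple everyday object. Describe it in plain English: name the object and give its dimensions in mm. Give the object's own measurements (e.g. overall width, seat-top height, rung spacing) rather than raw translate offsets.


A single room: four walls, each 2820 mm tall and 115 mm thick, enclosing an outside footprint 3290×4560 mm (x × y), no floor or roof. The front and back walls (−y and +y sides) run the full x-width; the side walls fit between their inner faces. A door opening 890 mm wide and 2003 mm tall is cut through the front wall from the floor up, its −x edge 1803 mm from the wall's −x end.


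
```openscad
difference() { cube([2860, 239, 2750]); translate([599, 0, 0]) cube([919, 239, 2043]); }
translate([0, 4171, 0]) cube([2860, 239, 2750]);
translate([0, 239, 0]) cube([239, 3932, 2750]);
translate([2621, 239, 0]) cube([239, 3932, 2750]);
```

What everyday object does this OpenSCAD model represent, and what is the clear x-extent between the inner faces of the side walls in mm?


A single room. The interior width is 2382 mm.

Four walls enclosing a rectangle with a door in the front wall — a room. Outside width 2860 minus two 239 mm walls gives 2382 mm.


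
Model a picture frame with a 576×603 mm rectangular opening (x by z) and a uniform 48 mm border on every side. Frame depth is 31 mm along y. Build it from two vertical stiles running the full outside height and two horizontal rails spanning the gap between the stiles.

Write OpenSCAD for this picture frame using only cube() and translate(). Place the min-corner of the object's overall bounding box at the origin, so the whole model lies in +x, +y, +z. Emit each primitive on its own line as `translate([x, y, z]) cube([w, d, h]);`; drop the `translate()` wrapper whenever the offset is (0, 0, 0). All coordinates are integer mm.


cube([48, 31, 699]);
translate([624, 0, 0]) cube([48, 31, 699]);
translate([48, 0, 0]) cube([576, 31, 48]);
translate([48, 0, 651]) cube([576, 31, 48]);


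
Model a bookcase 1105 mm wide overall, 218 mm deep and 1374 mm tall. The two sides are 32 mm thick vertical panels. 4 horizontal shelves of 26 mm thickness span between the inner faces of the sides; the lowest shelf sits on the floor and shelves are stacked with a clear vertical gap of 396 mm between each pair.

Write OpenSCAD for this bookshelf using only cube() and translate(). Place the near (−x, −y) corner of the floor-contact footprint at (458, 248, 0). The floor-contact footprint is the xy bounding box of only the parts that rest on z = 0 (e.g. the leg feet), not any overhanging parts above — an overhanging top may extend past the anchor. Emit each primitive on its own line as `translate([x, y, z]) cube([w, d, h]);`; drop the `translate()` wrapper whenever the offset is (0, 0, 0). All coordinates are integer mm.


translate([458, 248, 0]) cube([32, 218, 1374]);
translate([1531, 248, 0]) cube([32, 218, 1374]);
translate([490, 248, 0]) cube([1041, 218, 26]);
translate([490, 248, 422]) cube([1041, 218, 26]);
translate([490, 248, 844]) cube([1041, 218, 26]);
translate([490, 248, 1266]) cube([1041, 218, 26]);


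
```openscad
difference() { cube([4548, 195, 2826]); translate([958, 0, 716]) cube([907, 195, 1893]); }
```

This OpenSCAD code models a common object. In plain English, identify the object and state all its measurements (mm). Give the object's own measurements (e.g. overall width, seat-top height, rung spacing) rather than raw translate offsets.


A wall 4548 mm long (x), 195 mm thick (y), 2826 mm tall, with a rectangular window opening cut through it. The opening is 907 mm wide and 1893 mm tall; its sill is at z = 716 mm and its near (−x) edge is 958 mm from the wall's −x end. The opening passes through the full wall thickness.


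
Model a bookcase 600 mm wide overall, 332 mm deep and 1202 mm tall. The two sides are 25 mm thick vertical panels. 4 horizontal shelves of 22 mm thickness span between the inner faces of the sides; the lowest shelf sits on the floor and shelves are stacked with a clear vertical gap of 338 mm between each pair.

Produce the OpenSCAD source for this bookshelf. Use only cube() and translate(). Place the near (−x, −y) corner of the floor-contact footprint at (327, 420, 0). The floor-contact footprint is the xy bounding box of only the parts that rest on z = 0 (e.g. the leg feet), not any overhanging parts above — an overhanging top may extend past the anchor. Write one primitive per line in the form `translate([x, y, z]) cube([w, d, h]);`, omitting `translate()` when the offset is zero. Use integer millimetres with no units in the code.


translate([327, 420, 0]) cube([25, 332, 1202]);
translate([902, 420, 0]) cube([25, 332, 1202]);
translate([352, 420, 0]) cube([550, 332, 22]);
translate([352, 420, 360]) cube([550, 332, 22]);
translate([352, 420, 720]) cube([550, 332, 22]);
translate([352, 420, 1080]) cube([550, 332, 22]);


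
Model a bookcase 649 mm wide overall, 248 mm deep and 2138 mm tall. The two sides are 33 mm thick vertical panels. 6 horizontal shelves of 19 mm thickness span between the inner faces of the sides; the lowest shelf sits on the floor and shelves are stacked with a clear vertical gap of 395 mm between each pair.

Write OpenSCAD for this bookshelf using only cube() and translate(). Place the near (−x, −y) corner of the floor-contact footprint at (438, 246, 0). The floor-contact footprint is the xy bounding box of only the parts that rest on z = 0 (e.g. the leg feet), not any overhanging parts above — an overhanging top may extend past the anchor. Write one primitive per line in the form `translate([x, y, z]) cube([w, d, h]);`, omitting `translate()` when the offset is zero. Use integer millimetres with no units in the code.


translate([438, 246, 0]) cube([33, 248, 2138]);
translate([1054, 246, 0]) cube([33, 248, 2138]);
translate([471, 246, 0]) cube([583, 248, 19]);
translate([471, 246, 414]) cube([583, 248, 19]);
translate([471, 246, 828]) cube([583, 248, 19]);
translate([471, 246, 1242]) cube([583, 248, 19]);
translate([471, 246, 1656]) cube([583, 248, 19]);
translate([471, 246, 2070]) cube([583, 248, 19]);


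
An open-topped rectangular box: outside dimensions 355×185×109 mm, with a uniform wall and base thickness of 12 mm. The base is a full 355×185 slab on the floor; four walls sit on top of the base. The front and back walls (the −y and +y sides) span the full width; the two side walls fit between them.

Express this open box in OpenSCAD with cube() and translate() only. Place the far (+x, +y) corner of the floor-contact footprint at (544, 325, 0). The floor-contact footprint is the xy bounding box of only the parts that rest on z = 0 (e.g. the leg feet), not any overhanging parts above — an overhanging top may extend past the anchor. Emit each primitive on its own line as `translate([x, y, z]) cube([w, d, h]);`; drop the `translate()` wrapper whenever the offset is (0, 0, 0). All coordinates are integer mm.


translate([189, 140, 0]) cube([355, 185, 12]);
translate([189, 140, 12]) cube([355, 12, 97]);
translate([189, 313, 12]) cube([355, 12, 97]);
translate([189, 152, 12]) cube([12, 161, 97]);
translate([532, 152, 12]) cube([12, 161, 97]);


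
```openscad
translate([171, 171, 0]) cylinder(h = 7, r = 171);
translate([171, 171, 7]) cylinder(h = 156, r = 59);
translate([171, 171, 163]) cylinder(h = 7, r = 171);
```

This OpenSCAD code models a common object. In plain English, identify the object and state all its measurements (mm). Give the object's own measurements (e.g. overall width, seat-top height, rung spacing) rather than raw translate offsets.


A spool: two coaxial disc flanges of radius 171 mm and thickness 7 mm, joined by a core cylinder of radius 59 mm and height 156 mm. The lower flange rests on z = 0 and the three cylinders share a vertical axis.


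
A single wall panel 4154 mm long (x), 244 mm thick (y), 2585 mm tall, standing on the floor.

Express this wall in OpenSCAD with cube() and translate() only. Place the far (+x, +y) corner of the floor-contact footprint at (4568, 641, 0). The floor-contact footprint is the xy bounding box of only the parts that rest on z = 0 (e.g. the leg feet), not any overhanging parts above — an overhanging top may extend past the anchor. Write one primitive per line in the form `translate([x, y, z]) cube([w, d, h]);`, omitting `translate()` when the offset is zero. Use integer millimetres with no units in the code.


translate([414, 397, 0]) cube([4154, 244, 2585]);


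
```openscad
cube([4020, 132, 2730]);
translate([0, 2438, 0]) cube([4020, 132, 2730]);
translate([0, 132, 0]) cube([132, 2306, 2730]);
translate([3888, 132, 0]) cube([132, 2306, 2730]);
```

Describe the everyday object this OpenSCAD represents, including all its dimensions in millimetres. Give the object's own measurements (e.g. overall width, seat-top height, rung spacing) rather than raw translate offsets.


The wall frame of a small rectangular building: four walls, each 2730 mm tall and 132 mm thick, enclosing a footprint 4020 mm (x) by 2570 mm (y) outside-to-outside, with no floor or roof. The front and back walls (the −y and +y sides) span the full width; the two side walls fit between them.


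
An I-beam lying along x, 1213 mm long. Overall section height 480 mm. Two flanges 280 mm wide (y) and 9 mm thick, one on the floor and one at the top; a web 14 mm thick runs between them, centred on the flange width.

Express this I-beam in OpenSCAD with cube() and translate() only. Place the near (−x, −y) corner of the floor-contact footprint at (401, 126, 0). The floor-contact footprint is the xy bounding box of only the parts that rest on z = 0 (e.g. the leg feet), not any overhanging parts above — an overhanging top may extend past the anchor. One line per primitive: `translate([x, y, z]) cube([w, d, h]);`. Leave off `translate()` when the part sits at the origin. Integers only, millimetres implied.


translate([401, 126, 0]) cube([1213, 280, 9]);
translate([401, 259, 9]) cube([1213, 14, 462]);
translate([401, 126, 471]) cube([1213, 280, 9]);
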